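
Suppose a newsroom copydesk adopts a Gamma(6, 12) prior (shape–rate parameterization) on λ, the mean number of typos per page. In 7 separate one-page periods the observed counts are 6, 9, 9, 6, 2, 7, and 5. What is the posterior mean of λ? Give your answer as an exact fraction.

50/19

Total count: 6 + 9 + 9 + 6 + 2 + 7 + 5 = 44.
Total exposure: 7 pages.
The Gamma prior is conjugate for the Poisson rate, so λ | data ~ Gamma(6+44, 12+7) = Gamma(50, 19).
Posterior mean = α'/β' = 50/19.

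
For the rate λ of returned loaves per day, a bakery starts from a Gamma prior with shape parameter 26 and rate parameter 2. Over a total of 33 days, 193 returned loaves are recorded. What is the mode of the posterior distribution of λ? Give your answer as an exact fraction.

218/35

Total count 193 over total exposure 33 days.
The Gamma prior is conjugate for the Poisson rate, so λ | data ~ Gamma(26+193, 2+33) = Gamma(219, 35).
Posterior mode = (α'−1)/β' = 218/35.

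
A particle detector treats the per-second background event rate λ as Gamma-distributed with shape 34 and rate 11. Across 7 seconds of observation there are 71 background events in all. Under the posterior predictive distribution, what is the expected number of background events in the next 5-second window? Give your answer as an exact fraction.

175/6

Total count 71 over total exposure 7 seconds.
The Gamma prior is conjugate for the Poisson rate, so λ | data ~ Gamma(34+71, 11+7) = Gamma(105, 18).
Predictive mean over a 5-second window = T·E[λ|data] = 5·105/18 = 175/6.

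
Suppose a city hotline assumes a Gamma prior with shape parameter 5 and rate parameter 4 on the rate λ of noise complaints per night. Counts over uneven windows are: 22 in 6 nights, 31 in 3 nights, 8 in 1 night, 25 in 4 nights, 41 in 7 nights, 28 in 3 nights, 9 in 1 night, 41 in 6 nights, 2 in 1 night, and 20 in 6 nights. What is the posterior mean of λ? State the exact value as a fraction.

Total count: 22 + 31 + 8 + 25 + 41 + 28 + 9 + 41 + 2 + 20 = 227.
Total exposure: 6 + 3 + 1 + 4 + 7 + 3 + 1 + 6 + 1 + 6 = 38 nights.
Posterior: α' = 5 + 227 = 232, β' = 4 + 38 = 42.
Posterior mean = α'/β' = 232/42 = 116/21.

116/21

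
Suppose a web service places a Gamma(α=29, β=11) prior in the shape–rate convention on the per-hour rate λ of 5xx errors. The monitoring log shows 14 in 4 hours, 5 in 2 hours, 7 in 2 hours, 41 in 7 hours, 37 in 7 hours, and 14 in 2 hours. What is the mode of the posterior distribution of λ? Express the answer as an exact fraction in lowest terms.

Total count: 14 + 5 + 7 + 41 + 37 + 14 = 118.
Total exposure: 4 + 2 + 2 + 7 + 7 + 2 = 24 hours.
Posterior: α' = 29 + 118 = 147, β' = 11 + 24 = 35.
Posterior mode = (α'−1)/β' = 146/35.

146/35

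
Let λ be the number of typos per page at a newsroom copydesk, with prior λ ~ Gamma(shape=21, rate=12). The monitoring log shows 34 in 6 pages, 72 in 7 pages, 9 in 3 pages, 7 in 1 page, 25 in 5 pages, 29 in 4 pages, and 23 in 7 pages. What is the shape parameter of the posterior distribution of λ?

Total count: 34 + 72 + 9 + 7 + 25 + 29 + 23 = 199.
Total exposure: 6 + 7 + 3 + 1 + 5 + 4 + 7 = 33 pages.
Posterior: α' = 21 + 199 = 220, β' = 12 + 33 = 45.

220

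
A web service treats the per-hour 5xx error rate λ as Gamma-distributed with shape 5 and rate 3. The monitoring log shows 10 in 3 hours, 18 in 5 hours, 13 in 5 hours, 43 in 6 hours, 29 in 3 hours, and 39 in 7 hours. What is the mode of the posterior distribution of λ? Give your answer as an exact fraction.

39/8

Total count: 10 + 18 + 13 + 43 + 29 + 39 = 152.
Total exposure: 3 + 5 + 5 + 6 + 3 + 7 = 29 hours.
Posterior: α' = 5 + 152 = 157, β' = 3 + 29 = 32.
Posterior mode = (α'−1)/β' = 156/32 = 39/8.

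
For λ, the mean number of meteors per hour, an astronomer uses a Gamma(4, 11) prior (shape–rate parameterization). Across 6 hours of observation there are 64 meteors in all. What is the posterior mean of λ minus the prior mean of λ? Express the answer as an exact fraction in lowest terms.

40/11

Total count 64 over total exposure 6 hours.
Posterior: α' = 4 + 64 = 68, β' = 11 + 6 = 17.
Posterior mean = 68/17 = 4; prior mean = 4/11 = 4/11. Difference = 4 − 4/11 = 40/11.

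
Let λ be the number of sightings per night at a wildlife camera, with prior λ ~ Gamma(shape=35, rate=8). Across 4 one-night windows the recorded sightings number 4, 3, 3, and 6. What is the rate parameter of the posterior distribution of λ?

Total count: 4 + 3 + 3 + 6 = 16.
Total exposure: 4 nights.
By Gamma–Poisson conjugacy, the posterior is Gamma(α + Σx, β + Σt) = Gamma(35 + 16, 8 + 4) = Gamma(51, 12).

12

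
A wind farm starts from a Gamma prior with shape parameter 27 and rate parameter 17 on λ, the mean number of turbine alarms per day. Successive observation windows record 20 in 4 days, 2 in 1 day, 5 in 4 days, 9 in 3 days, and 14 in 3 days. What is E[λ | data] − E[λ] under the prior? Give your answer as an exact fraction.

445/544

Total count: 20 + 2 + 5 + 9 + 14 = 50.
Total exposure: 4 + 1 + 4 + 3 + 3 = 15 days.
Gamma(α, β) with Poisson data over total exposure Σt gives posterior Gamma(α+Σx, β+Σt) = Gamma(77, 32).
Posterior mean = 77/32 = 77/32; prior mean = 27/17 = 27/17. Difference = 77/32 − 27/17 = 445/544.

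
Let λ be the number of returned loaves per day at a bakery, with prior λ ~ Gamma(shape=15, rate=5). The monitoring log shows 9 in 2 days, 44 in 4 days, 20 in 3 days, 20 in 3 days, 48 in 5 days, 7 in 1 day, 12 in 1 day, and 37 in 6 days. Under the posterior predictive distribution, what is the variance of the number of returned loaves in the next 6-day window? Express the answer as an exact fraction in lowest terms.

1272/25

Total count: 9 + 44 + 20 + 20 + 48 + 7 + 12 + 37 = 197.
Total exposure: 2 + 4 + 3 + 3 + 5 + 1 + 1 + 6 = 25 days.
Gamma(α, β) with Poisson data over total exposure Σt gives posterior Gamma(α+Σx, β+Σt) = Gamma(212, 30).
The posterior predictive for a window of length T is Negative Binomial with variance T·α'·(β'+T)/β'² = 6·212·36/900 = 1272/25.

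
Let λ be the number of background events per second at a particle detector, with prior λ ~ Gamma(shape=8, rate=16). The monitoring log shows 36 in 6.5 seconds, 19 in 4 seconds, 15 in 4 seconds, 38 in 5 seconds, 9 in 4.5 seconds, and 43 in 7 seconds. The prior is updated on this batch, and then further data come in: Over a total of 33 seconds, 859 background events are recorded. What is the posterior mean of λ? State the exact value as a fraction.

1027/80

Total count: 36 + 19 + 15 + 38 + 9 + 43 = 160.
Total exposure: 6.5 + 4 + 4 + 5 + 4.5 + 7 = 31 seconds.
After the first batch: Gamma(8 + 160, 16 + 31) = Gamma(168, 47).
Total count 859 over total exposure 33 seconds.
After the second batch: Gamma(168 + 859, 47 + 33) = Gamma(1027, 80).
Posterior mean = α'/β' = 1027/80.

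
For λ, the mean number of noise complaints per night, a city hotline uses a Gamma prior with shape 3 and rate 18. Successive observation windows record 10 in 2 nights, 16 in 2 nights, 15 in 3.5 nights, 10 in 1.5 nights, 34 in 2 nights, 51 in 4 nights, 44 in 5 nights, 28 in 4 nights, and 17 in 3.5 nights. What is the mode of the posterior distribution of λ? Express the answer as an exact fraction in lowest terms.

454/91

Total count: 10 + 16 + 15 + 10 + 34 + 51 + 44 + 28 + 17 = 225.
Total exposure: 2 + 2 + 3.5 + 1.5 + 2 + 4 + 5 + 4 + 3.5 = 27.5 nights.
Conjugate update: add total count to the shape and total exposure to the rate, giving Gamma(228, 91/2).
Posterior mode = (α'−1)/β' = 227/(91/2) = 454/91.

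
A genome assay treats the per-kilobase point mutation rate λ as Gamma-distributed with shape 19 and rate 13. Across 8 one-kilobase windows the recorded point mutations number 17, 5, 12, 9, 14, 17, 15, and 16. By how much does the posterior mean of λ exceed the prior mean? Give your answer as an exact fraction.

Total count: 17 + 5 + 12 + 9 + 14 + 17 + 15 + 16 = 105.
Total exposure: 8 kilobases.
Posterior: α' = 19 + 105 = 124, β' = 13 + 8 = 21.
Posterior mean = 124/21 = 124/21; prior mean = 19/13 = 19/13. Difference = 124/21 − 19/13 = 1213/273.

1213/273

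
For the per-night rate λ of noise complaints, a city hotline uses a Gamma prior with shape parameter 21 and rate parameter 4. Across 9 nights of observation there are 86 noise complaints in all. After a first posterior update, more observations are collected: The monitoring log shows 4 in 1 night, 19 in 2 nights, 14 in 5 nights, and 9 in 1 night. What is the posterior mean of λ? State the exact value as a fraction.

153/22

Total count 86 over total exposure 9 nights.
After the first batch: Gamma(21 + 86, 4 + 9) = Gamma(107, 13).
Total count: 4 + 19 + 14 + 9 = 46.
Total exposure: 1 + 2 + 5 + 1 = 9 nights.
After the second batch: Gamma(107 + 46, 13 + 9) = Gamma(153, 22).
Posterior mean = α'/β' = 153/22.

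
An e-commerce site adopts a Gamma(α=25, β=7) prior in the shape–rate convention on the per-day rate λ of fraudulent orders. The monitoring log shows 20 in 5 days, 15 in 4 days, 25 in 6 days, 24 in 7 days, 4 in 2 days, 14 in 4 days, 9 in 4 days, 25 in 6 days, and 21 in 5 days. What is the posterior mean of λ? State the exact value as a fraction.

91/25

Total count: 20 + 15 + 25 + 24 + 4 + 14 + 9 + 25 + 21 = 157.
Total exposure: 5 + 4 + 6 + 7 + 2 + 4 + 4 + 6 + 5 = 43 days.
Posterior: α' = 25 + 157 = 182, β' = 7 + 43 = 50.
Posterior mean = α'/β' = 182/50 = 91/25.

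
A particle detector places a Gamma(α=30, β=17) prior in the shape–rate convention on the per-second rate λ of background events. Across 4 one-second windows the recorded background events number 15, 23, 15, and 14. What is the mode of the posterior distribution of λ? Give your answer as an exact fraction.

Total count: 15 + 23 + 15 + 14 = 67.
Total exposure: 4 seconds.
By Gamma–Poisson conjugacy, the posterior is Gamma(α + Σx, β + Σt) = Gamma(30 + 67, 17 + 4) = Gamma(97, 21).
Posterior mode = (α'−1)/β' = 96/21 = 32/7.

32/7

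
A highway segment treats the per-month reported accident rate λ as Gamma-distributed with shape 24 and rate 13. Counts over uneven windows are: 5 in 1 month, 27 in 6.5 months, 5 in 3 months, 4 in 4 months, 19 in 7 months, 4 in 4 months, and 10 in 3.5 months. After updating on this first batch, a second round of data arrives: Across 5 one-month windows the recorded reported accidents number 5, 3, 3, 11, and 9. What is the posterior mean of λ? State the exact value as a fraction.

Total count: 5 + 27 + 5 + 4 + 19 + 4 + 10 = 74.
Total exposure: 1 + 6.5 + 3 + 4 + 7 + 4 + 3.5 = 29 months.
After the first batch: Gamma(24 + 74, 13 + 29) = Gamma(98, 42).
Total count: 5 + 3 + 3 + 11 + 9 = 31.
Total exposure: 5 months.
After the second batch: Gamma(98 + 31, 42 + 5) = Gamma(129, 47).
Posterior mean = α'/β' = 129/47.

129/47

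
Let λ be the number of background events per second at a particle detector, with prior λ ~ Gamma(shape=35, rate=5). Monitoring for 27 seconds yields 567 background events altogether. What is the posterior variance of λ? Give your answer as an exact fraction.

Total count 567 over total exposure 27 seconds.
Posterior: α' = 35 + 567 = 602, β' = 5 + 27 = 32.
Posterior variance = α'/β'² = 602/1024 = 301/512.

301/512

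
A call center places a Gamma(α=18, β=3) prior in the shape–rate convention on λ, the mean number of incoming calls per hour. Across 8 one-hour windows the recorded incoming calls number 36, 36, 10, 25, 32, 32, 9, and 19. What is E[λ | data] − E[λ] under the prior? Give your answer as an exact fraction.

151/11

Total count: 36 + 36 + 10 + 25 + 32 + 32 + 9 + 19 = 199.
Total exposure: 8 hours.
The Gamma prior is conjugate for the Poisson rate, so λ | data ~ Gamma(18+199, 3+8) = Gamma(217, 11).
Posterior mean = 217/11 = 217/11; prior mean = 18/3 = 6. Difference = 217/11 − 6 = 151/11.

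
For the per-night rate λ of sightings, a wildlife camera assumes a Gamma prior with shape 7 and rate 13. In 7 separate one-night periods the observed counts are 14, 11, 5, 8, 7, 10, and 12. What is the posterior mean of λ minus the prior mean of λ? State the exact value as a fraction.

411/130

Total count: 14 + 11 + 5 + 8 + 7 + 10 + 12 = 67.
Total exposure: 7 nights.
The Gamma prior is conjugate for the Poisson rate, so λ | data ~ Gamma(7+67, 13+7) = Gamma(74, 20).
Posterior mean = 74/20 = 37/10; prior mean = 7/13 = 7/13. Difference = 37/10 − 7/13 = 411/130.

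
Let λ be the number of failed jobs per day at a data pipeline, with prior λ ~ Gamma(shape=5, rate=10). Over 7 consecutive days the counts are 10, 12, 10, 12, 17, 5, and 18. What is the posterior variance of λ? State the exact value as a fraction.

Total count: 10 + 12 + 10 + 12 + 17 + 5 + 18 = 84.
Total exposure: 7 days.
Posterior: α' = 5 + 84 = 89, β' = 10 + 7 = 17.
Posterior variance = α'/β'² = 89/289.

89/289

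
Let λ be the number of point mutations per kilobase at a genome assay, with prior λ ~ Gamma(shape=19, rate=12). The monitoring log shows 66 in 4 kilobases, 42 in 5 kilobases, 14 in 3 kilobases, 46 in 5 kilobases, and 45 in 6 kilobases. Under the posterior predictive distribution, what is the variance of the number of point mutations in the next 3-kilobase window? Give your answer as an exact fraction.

Total count: 66 + 42 + 14 + 46 + 45 = 213.
Total exposure: 4 + 5 + 3 + 5 + 6 = 23 kilobases.
The Gamma prior is conjugate for the Poisson rate, so λ | data ~ Gamma(19+213, 12+23) = Gamma(232, 35).
The posterior predictive for a window of length T is Negative Binomial with variance T·α'·(β'+T)/β'² = 3·232·38/1225 = 26448/1225.

26448/1225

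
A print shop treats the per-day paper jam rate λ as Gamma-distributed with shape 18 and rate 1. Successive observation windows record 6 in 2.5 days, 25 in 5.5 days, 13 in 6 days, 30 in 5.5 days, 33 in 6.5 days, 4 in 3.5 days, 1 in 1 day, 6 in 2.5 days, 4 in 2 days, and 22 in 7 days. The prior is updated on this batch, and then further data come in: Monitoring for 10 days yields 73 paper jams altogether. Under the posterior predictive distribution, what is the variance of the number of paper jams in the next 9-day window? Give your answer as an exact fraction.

Total count: 6 + 25 + 13 + 30 + 33 + 4 + 1 + 6 + 4 + 22 = 144.
Total exposure: 2.5 + 5.5 + 6 + 5.5 + 6.5 + 3.5 + 1 + 2.5 + 2 + 7 = 42 days.
After the first batch: Gamma(18 + 144, 1 + 42) = Gamma(162, 43).
Total count 73 over total exposure 10 days.
After the second batch: Gamma(162 + 73, 43 + 10) = Gamma(235, 53).
The posterior predictive for a window of length T is Negative Binomial with variance T·α'·(β'+T)/β'² = 9·235·62/2809 = 131130/2809.

131130/2809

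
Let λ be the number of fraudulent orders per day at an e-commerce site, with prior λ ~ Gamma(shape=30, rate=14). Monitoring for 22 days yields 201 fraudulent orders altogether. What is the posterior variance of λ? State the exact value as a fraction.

Total count 201 over total exposure 22 days.
The Gamma prior is conjugate for the Poisson rate, so λ | data ~ Gamma(30+201, 14+22) = Gamma(231, 36).
Posterior variance = α'/β'² = 231/1296 = 77/432.

77/432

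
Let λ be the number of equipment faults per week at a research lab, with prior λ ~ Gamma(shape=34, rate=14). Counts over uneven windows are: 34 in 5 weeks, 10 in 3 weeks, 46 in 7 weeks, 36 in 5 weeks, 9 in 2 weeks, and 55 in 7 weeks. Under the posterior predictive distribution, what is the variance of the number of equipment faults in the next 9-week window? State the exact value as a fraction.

Total count: 34 + 10 + 46 + 36 + 9 + 55 = 190.
Total exposure: 5 + 3 + 7 + 5 + 2 + 7 = 29 weeks.
Conjugate update: add total count to the shape and total exposure to the rate, giving Gamma(224, 43).
The posterior predictive for a window of length T is Negative Binomial with variance T·α'·(β'+T)/β'² = 9·224·52/1849 = 104832/1849.

104832/1849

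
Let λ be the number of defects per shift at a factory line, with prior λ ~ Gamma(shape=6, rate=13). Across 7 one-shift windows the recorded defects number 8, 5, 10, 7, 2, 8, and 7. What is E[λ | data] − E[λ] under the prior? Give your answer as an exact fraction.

569/260

Total count: 8 + 5 + 10 + 7 + 2 + 8 + 7 = 47.
Total exposure: 7 shifts.
The Gamma prior is conjugate for the Poisson rate, so λ | data ~ Gamma(6+47, 13+7) = Gamma(53, 20).
Posterior mean = 53/20 = 53/20; prior mean = 6/13 = 6/13. Difference = 53/20 − 6/13 = 569/260.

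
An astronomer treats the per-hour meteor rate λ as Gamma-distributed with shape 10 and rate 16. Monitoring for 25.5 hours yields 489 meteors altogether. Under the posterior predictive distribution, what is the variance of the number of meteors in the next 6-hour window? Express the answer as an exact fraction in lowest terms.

Total count 489 over total exposure 25.5 hours.
By Gamma–Poisson conjugacy, the posterior is Gamma(α + Σx, β + Σt) = Gamma(10 + 489, 16 + 25.5) = Gamma(499, 83/2).
The posterior predictive for a window of length T is Negative Binomial with variance T·α'·(β'+T)/β'² = 6·499·(95/2)/(6889/4) = 568860/6889.

568860/6889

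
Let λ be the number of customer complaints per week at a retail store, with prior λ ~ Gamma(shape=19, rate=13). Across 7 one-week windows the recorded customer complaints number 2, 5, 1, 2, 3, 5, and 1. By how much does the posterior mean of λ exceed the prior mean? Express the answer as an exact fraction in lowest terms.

Total count: 2 + 5 + 1 + 2 + 3 + 5 + 1 = 19.
Total exposure: 7 weeks.
Gamma(α, β) with Poisson data over total exposure Σt gives posterior Gamma(α+Σx, β+Σt) = Gamma(38, 20).
Posterior mean = 38/20 = 19/10; prior mean = 19/13 = 19/13. Difference = 19/10 − 19/13 = 57/130.

57/130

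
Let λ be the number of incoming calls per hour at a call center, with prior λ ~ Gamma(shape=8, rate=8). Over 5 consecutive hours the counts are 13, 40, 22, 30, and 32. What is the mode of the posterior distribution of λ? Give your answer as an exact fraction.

Total count: 13 + 40 + 22 + 30 + 32 = 137.
Total exposure: 5 hours.
Posterior: α' = 8 + 137 = 145, β' = 8 + 5 = 13.
Posterior mode = (α'−1)/β' = 144/13.

144/13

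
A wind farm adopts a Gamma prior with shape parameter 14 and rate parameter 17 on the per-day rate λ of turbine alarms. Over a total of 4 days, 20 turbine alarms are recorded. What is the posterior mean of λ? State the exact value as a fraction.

34/21

Total count 20 over total exposure 4 days.
Posterior: α' = 14 + 20 = 34, β' = 17 + 4 = 21.
Posterior mean = α'/β' = 34/21.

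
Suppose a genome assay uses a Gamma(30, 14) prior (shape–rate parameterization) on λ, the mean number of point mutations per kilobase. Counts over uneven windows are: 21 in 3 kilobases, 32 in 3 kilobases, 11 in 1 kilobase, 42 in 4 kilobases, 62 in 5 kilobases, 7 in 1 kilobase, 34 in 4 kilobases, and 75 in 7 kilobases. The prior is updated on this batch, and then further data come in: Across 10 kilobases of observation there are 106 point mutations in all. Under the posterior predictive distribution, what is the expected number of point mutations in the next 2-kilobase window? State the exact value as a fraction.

210/13

Total count: 21 + 32 + 11 + 42 + 62 + 7 + 34 + 75 = 284.
Total exposure: 3 + 3 + 1 + 4 + 5 + 1 + 4 + 7 = 28 kilobases.
After the first batch: Gamma(30 + 284, 14 + 28) = Gamma(314, 42).
Total count 106 over total exposure 10 kilobases.
After the second batch: Gamma(314 + 106, 42 + 10) = Gamma(420, 52).
Predictive mean over a 2-kilobase window = T·E[λ|data] = 2·420/52 = 210/13.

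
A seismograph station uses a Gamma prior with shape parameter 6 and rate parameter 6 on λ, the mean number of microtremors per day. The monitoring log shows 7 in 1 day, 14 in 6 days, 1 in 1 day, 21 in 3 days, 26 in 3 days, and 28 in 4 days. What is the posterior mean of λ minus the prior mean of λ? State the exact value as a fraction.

79/24

Total count: 7 + 14 + 1 + 21 + 26 + 28 = 97.
Total exposure: 1 + 6 + 1 + 3 + 3 + 4 = 18 days.
Conjugate update: add total count to the shape and total exposure to the rate, giving Gamma(103, 24).
Posterior mean = 103/24 = 103/24; prior mean = 6/6 = 1. Difference = 103/24 − 1 = 79/24.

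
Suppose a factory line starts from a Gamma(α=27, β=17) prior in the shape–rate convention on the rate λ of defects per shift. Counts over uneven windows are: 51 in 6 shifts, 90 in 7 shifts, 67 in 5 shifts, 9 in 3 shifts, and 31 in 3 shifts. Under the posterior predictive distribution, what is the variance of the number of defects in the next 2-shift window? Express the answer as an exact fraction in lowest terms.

Total count: 51 + 90 + 67 + 9 + 31 = 248.
Total exposure: 6 + 7 + 5 + 3 + 3 = 24 shifts.
Posterior: α' = 27 + 248 = 275, β' = 17 + 24 = 41.
The posterior predictive for a window of length T is Negative Binomial with variance T·α'·(β'+T)/β'² = 2·275·43/1681 = 23650/1681.

23650/1681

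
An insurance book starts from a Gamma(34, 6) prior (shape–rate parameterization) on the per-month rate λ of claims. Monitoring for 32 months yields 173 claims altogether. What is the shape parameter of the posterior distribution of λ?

Total count 173 over total exposure 32 months.
Gamma(α, β) with Poisson data over total exposure Σt gives posterior Gamma(α+Σx, β+Σt) = Gamma(207, 38).

207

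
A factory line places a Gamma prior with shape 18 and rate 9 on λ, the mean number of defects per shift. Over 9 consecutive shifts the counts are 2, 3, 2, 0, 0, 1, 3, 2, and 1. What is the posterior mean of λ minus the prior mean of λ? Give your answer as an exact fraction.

-2/9

Total count: 2 + 3 + 2 + 0 + 0 + 1 + 3 + 2 + 1 = 14.
Total exposure: 9 shifts.
By Gamma–Poisson conjugacy, the posterior is Gamma(α + Σx, β + Σt) = Gamma(18 + 14, 9 + 9) = Gamma(32, 18).
Posterior mean = 32/18 = 16/9; prior mean = 18/9 = 2. Difference = 16/9 − 2 = -2/9.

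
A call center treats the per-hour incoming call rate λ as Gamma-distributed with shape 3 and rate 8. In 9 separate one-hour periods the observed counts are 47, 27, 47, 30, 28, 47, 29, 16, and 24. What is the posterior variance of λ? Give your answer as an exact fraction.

Total count: 47 + 27 + 47 + 30 + 28 + 47 + 29 + 16 + 24 = 295.
Total exposure: 9 hours.
Conjugate update: add total count to the shape and total exposure to the rate, giving Gamma(298, 17).
Posterior variance = α'/β'² = 298/289.

298/289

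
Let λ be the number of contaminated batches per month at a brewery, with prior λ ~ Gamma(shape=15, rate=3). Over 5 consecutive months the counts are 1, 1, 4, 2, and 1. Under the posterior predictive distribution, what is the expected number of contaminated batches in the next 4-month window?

Total count: 1 + 1 + 4 + 2 + 1 = 9.
Total exposure: 5 months.
The Gamma prior is conjugate for the Poisson rate, so λ | data ~ Gamma(15+9, 3+5) = Gamma(24, 8).
Predictive mean over a 4-month window = T·E[λ|data] = 4·24/8 = 12.

12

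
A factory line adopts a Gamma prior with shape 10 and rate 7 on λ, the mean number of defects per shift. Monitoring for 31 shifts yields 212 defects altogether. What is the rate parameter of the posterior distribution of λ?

Total count 212 over total exposure 31 shifts.
Conjugate update: add total count to the shape and total exposure to the rate, giving Gamma(222, 38).

38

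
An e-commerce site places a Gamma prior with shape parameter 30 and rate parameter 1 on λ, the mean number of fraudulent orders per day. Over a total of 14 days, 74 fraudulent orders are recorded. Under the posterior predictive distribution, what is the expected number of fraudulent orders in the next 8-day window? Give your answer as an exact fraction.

Total count 74 over total exposure 14 days.
Gamma(α, β) with Poisson data over total exposure Σt gives posterior Gamma(α+Σx, β+Σt) = Gamma(104, 15).
Predictive mean over an 8-day window = T·E[λ|data] = 8·104/15 = 832/15.

832/15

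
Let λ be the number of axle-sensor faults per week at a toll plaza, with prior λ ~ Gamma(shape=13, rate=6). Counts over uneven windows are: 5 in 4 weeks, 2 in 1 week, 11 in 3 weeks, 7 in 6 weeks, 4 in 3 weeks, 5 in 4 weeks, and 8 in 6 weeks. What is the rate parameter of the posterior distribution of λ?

Total count: 5 + 2 + 11 + 7 + 4 + 5 + 8 = 42.
Total exposure: 4 + 1 + 3 + 6 + 3 + 4 + 6 = 27 weeks.
The Gamma prior is conjugate for the Poisson rate, so λ | data ~ Gamma(13+42, 6+27) = Gamma(55, 33).

33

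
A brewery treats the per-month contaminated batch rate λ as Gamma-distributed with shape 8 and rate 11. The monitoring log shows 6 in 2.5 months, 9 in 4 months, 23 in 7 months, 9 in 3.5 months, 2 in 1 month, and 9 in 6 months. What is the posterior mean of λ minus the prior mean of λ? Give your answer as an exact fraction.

Total count: 6 + 9 + 23 + 9 + 2 + 9 = 58.
Total exposure: 2.5 + 4 + 7 + 3.5 + 1 + 6 = 24 months.
Conjugate update: add total count to the shape and total exposure to the rate, giving Gamma(66, 35).
Posterior mean = 66/35 = 66/35; prior mean = 8/11 = 8/11. Difference = 66/35 − 8/11 = 446/385.

446/385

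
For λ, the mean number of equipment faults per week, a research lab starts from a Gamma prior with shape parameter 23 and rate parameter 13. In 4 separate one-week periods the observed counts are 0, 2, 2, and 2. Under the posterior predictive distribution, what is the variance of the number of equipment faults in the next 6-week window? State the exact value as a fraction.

Total count: 0 + 2 + 2 + 2 = 6.
Total exposure: 4 weeks.
Posterior: α' = 23 + 6 = 29, β' = 13 + 4 = 17.
The posterior predictive for a window of length T is Negative Binomial with variance T·α'·(β'+T)/β'² = 6·29·23/289 = 4002/289.

4002/289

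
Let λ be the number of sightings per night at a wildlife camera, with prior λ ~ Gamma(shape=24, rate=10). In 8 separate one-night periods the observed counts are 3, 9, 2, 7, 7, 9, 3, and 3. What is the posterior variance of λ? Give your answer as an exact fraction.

67/324

Total count: 3 + 9 + 2 + 7 + 7 + 9 + 3 + 3 = 43.
Total exposure: 8 nights.
By Gamma–Poisson conjugacy, the posterior is Gamma(α + Σx, β + Σt) = Gamma(24 + 43, 10 + 8) = Gamma(67, 18).
Posterior variance = α'/β'² = 67/324.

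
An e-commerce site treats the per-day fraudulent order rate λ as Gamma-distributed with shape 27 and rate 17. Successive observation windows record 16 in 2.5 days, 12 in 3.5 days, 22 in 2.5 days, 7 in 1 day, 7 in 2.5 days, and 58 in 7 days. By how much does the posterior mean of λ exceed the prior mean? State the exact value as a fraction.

Total count: 16 + 12 + 22 + 7 + 7 + 58 = 122.
Total exposure: 2.5 + 3.5 + 2.5 + 1 + 2.5 + 7 = 19 days.
Posterior: α' = 27 + 122 = 149, β' = 17 + 19 = 36.
Posterior mean = 149/36 = 149/36; prior mean = 27/17 = 27/17. Difference = 149/36 − 27/17 = 1561/612.

1561/612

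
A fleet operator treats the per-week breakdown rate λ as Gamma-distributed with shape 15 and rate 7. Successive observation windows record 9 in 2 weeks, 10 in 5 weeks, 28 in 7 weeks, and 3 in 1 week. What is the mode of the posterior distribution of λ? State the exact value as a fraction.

32/11

Total count: 9 + 10 + 28 + 3 = 50.
Total exposure: 2 + 5 + 7 + 1 = 15 weeks.
Gamma(α, β) with Poisson data over total exposure Σt gives posterior Gamma(α+Σx, β+Σt) = Gamma(65, 22).
Posterior mode = (α'−1)/β' = 64/22 = 32/11.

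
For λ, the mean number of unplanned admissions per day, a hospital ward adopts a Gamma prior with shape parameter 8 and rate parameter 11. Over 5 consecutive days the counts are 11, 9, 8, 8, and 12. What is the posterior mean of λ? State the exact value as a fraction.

7/2

Total count: 11 + 9 + 8 + 8 + 12 = 48.
Total exposure: 5 days.
Posterior: α' = 8 + 48 = 56, β' = 11 + 5 = 16.
Posterior mean = α'/β' = 56/16 = 7/2.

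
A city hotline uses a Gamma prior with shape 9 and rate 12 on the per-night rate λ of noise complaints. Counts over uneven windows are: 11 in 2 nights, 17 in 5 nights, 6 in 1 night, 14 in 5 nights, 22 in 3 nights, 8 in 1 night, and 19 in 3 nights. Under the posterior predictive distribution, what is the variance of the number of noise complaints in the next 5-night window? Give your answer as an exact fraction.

Total count: 11 + 17 + 6 + 14 + 22 + 8 + 19 = 97.
Total exposure: 2 + 5 + 1 + 5 + 3 + 1 + 3 = 20 nights.
The Gamma prior is conjugate for the Poisson rate, so λ | data ~ Gamma(9+97, 12+20) = Gamma(106, 32).
The posterior predictive for a window of length T is Negative Binomial with variance T·α'·(β'+T)/β'² = 5·106·37/1024 = 9805/512.

9805/512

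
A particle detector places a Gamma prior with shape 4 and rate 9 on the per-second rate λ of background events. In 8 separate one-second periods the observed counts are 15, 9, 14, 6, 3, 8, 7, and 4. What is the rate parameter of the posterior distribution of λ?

Total count: 15 + 9 + 14 + 6 + 3 + 8 + 7 + 4 = 66.
Total exposure: 8 seconds.
Posterior: α' = 4 + 66 = 70, β' = 9 + 8 = 17.

17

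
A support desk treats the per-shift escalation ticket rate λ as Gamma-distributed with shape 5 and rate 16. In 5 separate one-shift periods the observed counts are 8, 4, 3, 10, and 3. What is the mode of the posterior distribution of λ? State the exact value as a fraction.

32/21

Total count: 8 + 4 + 3 + 10 + 3 = 28.
Total exposure: 5 shifts.
Posterior: α' = 5 + 28 = 33, β' = 16 + 5 = 21.
Posterior mode = (α'−1)/β' = 32/21.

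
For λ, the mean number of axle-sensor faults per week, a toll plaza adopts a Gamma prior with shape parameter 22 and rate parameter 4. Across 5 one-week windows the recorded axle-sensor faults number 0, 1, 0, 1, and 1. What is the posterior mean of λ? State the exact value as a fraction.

Total count: 0 + 1 + 0 + 1 + 1 = 3.
Total exposure: 5 weeks.
Posterior: α' = 22 + 3 = 25, β' = 4 + 5 = 9.
Posterior mean = α'/β' = 25/9.

25/9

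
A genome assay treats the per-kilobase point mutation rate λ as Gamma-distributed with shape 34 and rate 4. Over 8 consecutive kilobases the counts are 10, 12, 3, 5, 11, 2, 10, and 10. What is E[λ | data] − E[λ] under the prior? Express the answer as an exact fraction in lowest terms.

Total count: 10 + 12 + 3 + 5 + 11 + 2 + 10 + 10 = 63.
Total exposure: 8 kilobases.
Gamma(α, β) with Poisson data over total exposure Σt gives posterior Gamma(α+Σx, β+Σt) = Gamma(97, 12).
Posterior mean = 97/12 = 97/12; prior mean = 34/4 = 17/2. Difference = 97/12 − 17/2 = -5/12.

-5/12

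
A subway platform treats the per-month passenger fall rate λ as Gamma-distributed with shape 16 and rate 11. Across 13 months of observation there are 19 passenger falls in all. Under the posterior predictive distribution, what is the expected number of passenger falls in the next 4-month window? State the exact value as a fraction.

Total count 19 over total exposure 13 months.
By Gamma–Poisson conjugacy, the posterior is Gamma(α + Σx, β + Σt) = Gamma(16 + 19, 11 + 13) = Gamma(35, 24).
Predictive mean over a 4-month window = T·E[λ|data] = 4·35/24 = 35/6.

35/6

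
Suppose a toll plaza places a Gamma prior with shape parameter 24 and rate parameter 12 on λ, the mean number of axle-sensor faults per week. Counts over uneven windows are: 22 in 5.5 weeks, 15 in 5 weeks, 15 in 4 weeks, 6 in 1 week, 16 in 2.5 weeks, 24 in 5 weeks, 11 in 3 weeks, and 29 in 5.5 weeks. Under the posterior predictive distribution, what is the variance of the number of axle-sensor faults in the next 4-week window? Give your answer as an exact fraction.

Total count: 22 + 15 + 15 + 6 + 16 + 24 + 11 + 29 = 138.
Total exposure: 5.5 + 5 + 4 + 1 + 2.5 + 5 + 3 + 5.5 = 31.5 weeks.
Posterior: α' = 24 + 138 = 162, β' = 12 + 31.5 = 87/2.
The posterior predictive for a window of length T is Negative Binomial with variance T·α'·(β'+T)/β'² = 4·162·(95/2)/(7569/4) = 13680/841.

13680/841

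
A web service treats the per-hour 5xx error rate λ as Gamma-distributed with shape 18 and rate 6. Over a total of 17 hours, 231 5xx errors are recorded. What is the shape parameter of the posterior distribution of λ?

249

Total count 231 over total exposure 17 hours.
Conjugate update: add total count to the shape and total exposure to the rate, giving Gamma(249, 23).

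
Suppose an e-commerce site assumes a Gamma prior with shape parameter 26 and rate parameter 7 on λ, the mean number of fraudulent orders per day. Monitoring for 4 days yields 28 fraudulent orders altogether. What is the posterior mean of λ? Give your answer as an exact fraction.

Total count 28 over total exposure 4 days.
Conjugate update: add total count to the shape and total exposure to the rate, giving Gamma(54, 11).
Posterior mean = α'/β' = 54/11.

54/11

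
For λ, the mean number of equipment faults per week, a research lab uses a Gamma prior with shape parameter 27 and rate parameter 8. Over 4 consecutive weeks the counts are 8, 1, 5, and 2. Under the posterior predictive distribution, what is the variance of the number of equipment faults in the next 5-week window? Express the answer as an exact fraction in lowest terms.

3655/144

Total count: 8 + 1 + 5 + 2 = 16.
Total exposure: 4 weeks.
The Gamma prior is conjugate for the Poisson rate, so λ | data ~ Gamma(27+16, 8+4) = Gamma(43, 12).
The posterior predictive for a window of length T is Negative Binomial with variance T·α'·(β'+T)/β'² = 5·43·17/144 = 3655/144.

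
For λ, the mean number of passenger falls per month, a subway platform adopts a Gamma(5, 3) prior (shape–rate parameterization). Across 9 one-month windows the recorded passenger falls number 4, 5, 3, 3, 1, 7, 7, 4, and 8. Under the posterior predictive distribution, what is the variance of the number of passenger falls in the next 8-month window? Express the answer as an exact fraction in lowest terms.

Total count: 4 + 5 + 3 + 3 + 1 + 7 + 7 + 4 + 8 = 42.
Total exposure: 9 months.
By Gamma–Poisson conjugacy, the posterior is Gamma(α + Σx, β + Σt) = Gamma(5 + 42, 3 + 9) = Gamma(47, 12).
The posterior predictive for a window of length T is Negative Binomial with variance T·α'·(β'+T)/β'² = 8·47·20/144 = 470/9.

470/9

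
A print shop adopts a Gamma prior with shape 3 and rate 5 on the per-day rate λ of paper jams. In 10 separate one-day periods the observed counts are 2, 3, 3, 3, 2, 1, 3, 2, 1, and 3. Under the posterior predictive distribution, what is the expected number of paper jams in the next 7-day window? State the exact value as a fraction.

182/15

Total count: 2 + 3 + 3 + 3 + 2 + 1 + 3 + 2 + 1 + 3 = 23.
Total exposure: 10 days.
By Gamma–Poisson conjugacy, the posterior is Gamma(α + Σx, β + Σt) = Gamma(3 + 23, 5 + 10) = Gamma(26, 15).
Predictive mean over a 7-day window = T·E[λ|data] = 7·26/15 = 182/15.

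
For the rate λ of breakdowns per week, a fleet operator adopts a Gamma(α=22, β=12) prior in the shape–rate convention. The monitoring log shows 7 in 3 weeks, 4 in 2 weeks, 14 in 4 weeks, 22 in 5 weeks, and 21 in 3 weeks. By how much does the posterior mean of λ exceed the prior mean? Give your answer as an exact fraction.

221/174

Total count: 7 + 4 + 14 + 22 + 21 = 68.
Total exposure: 3 + 2 + 4 + 5 + 3 = 17 weeks.
The Gamma prior is conjugate for the Poisson rate, so λ | data ~ Gamma(22+68, 12+17) = Gamma(90, 29).
Posterior mean = 90/29 = 90/29; prior mean = 22/12 = 11/6. Difference = 90/29 − 11/6 = 221/174.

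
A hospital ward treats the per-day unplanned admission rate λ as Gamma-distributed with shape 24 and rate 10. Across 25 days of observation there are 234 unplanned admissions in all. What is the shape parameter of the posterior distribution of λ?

Total count 234 over total exposure 25 days.
Posterior: α' = 24 + 234 = 258, β' = 10 + 25 = 35.

258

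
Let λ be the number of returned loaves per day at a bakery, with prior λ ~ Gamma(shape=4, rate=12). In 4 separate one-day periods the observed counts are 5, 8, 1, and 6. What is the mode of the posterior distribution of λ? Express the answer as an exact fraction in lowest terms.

23/16

Total count: 5 + 8 + 1 + 6 = 20.
Total exposure: 4 days.
The Gamma prior is conjugate for the Poisson rate, so λ | data ~ Gamma(4+20, 12+4) = Gamma(24, 16).
Posterior mode = (α'−1)/β' = 23/16.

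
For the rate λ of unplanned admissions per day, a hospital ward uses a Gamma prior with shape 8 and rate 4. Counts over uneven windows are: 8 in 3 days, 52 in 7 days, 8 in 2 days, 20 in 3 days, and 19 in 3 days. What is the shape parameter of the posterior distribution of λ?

115

Total count: 8 + 52 + 8 + 20 + 19 = 107.
Total exposure: 3 + 7 + 2 + 3 + 3 = 18 days.
By Gamma–Poisson conjugacy, the posterior is Gamma(α + Σx, β + Σt) = Gamma(8 + 107, 4 + 18) = Gamma(115, 22).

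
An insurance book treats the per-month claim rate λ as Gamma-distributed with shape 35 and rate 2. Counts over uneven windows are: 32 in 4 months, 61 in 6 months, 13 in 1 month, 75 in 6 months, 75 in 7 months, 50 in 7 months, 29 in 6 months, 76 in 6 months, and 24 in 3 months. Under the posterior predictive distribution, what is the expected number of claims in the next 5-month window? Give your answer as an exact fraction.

Total count: 32 + 61 + 13 + 75 + 75 + 50 + 29 + 76 + 24 = 435.
Total exposure: 4 + 6 + 1 + 6 + 7 + 7 + 6 + 6 + 3 = 46 months.
The Gamma prior is conjugate for the Poisson rate, so λ | data ~ Gamma(35+435, 2+46) = Gamma(470, 48).
Predictive mean over a 5-month window = T·E[λ|data] = 5·470/48 = 1175/24.

1175/24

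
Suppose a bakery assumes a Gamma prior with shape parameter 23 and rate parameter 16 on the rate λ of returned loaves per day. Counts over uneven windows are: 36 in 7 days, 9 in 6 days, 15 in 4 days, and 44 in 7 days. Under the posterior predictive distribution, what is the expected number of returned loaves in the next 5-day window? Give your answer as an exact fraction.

Total count: 36 + 9 + 15 + 44 = 104.
Total exposure: 7 + 6 + 4 + 7 = 24 days.
Conjugate update: add total count to the shape and total exposure to the rate, giving Gamma(127, 40).
Predictive mean over a 5-day window = T·E[λ|data] = 5·127/40 = 127/8.

127/8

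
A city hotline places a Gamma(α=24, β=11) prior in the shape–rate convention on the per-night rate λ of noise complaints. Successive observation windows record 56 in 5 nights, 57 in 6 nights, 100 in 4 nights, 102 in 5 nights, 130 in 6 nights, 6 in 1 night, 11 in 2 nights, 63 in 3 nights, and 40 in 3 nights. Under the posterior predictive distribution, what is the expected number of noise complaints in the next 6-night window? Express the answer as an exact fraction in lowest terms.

Total count: 56 + 57 + 100 + 102 + 130 + 6 + 11 + 63 + 40 = 565.
Total exposure: 5 + 6 + 4 + 5 + 6 + 1 + 2 + 3 + 3 = 35 nights.
Conjugate update: add total count to the shape and total exposure to the rate, giving Gamma(589, 46).
Predictive mean over a 6-night window = T·E[λ|data] = 6·589/46 = 1767/23.

1767/23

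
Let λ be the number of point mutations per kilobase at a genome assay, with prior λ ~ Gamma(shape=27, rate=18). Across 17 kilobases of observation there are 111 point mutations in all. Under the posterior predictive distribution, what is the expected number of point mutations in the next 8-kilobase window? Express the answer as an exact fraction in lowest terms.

Total count 111 over total exposure 17 kilobases.
The Gamma prior is conjugate for the Poisson rate, so λ | data ~ Gamma(27+111, 18+17) = Gamma(138, 35).
Predictive mean over an 8-kilobase window = T·E[λ|data] = 8·138/35 = 1104/35.

1104/35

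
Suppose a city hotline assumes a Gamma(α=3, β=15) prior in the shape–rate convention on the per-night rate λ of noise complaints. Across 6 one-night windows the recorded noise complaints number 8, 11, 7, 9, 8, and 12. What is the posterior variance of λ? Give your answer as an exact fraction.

Total count: 8 + 11 + 7 + 9 + 8 + 12 = 55.
Total exposure: 6 nights.
Conjugate update: add total count to the shape and total exposure to the rate, giving Gamma(58, 21).
Posterior variance = α'/β'² = 58/441.

58/441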